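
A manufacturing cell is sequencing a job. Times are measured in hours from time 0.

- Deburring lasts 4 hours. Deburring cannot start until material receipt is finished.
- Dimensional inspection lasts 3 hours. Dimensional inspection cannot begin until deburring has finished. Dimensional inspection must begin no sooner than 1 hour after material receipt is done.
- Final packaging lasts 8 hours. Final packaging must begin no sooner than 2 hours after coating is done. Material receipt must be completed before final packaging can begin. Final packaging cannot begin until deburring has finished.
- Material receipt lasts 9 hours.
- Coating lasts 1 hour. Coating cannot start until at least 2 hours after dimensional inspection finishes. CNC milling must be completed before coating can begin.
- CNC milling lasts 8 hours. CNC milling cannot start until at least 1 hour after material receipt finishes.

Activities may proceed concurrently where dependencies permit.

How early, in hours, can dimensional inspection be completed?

16

Material receipt can start immediately at hour 0; it finishes at hour 9.
Deburring cannot begin until material receipt (finishes hour 9). It runs from hour 9 to 9 + 4 = hour 13.
Dimensional inspection needs all of deburring (finishes hour 13); material receipt (finishes hour 9, plus 1-hour gap → hour 10). That puts its earliest start at hour 13; it finishes at 13 + 3 = hour 16.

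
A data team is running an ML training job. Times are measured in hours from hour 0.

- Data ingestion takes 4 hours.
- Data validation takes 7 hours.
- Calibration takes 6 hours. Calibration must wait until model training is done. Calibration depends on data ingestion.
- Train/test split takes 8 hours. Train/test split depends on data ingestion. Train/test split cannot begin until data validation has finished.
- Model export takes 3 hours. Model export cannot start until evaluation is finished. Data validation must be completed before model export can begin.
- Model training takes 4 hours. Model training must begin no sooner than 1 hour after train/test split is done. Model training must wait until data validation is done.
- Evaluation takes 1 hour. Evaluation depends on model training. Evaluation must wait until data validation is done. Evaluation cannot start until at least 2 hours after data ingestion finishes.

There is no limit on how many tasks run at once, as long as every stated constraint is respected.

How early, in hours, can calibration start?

Data validation can start immediately at hour 0; it finishes at hour 7.
Data ingestion can start immediately at hour 0; it finishes at hour 4.
For train/test split: data ingestion (finishes hour 4); data validation (finishes hour 7). Taking the maximum gives a start of hour 7, and it finishes at 7 + 8 = hour 15.
Model training has to wait for train/test split (finishes hour 15, plus 1-hour gap → hour 16); data validation (finishes hour 7). The latest of these is hour 16, so model training runs hour 16 to 16 + 4 = hour 20.
Calibration waits on model training (finishes hour 20); data ingestion (finishes hour 4). The latest of these is hour 20, which is the earliest calibration can start.

20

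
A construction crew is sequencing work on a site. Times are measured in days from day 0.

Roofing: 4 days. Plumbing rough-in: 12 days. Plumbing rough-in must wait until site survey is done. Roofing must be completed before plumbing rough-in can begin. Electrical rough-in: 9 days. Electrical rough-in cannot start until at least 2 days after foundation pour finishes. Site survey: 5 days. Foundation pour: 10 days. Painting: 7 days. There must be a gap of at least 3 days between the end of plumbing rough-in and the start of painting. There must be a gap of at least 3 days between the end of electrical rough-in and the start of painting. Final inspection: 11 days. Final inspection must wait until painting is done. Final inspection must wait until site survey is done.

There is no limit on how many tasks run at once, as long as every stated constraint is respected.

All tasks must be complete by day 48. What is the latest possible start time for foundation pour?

6

Final inspection must finish by day 48; it takes 11 days, so it must start by 48 − 11 = day 37.
Painting feeds into final inspection (must start by day 37); so painting must finish by day 37 and therefore start by day 30.
Electrical rough-in has to be done before painting (must start by day 30, minus 3-day gap → day 27). That means finishing by day 27, i.e. starting by 27 − 9 = day 18.
Foundation pour has to be done before electrical rough-in (must start by day 18, minus 2-day gap → day 16). That means finishing by day 16, i.e. starting by 16 − 10 = day 6.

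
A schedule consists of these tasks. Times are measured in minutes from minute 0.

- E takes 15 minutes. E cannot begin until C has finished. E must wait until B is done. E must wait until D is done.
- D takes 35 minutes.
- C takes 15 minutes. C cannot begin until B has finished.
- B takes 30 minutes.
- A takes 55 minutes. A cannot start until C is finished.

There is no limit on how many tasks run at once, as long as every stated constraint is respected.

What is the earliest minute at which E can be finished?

D has no prerequisites, so it starts at minute 0 and finishes at minute 35.
B can start immediately at minute 0; it finishes at minute 30.
C cannot begin until B (finishes minute 30). It runs from minute 30 to 30 + 15 = minute 45.
E has to wait for C (finishes minute 45); B (finishes minute 30); D (finishes minute 35). The latest of these is minute 45, so E runs minute 45 to 45 + 15 = minute 60.

60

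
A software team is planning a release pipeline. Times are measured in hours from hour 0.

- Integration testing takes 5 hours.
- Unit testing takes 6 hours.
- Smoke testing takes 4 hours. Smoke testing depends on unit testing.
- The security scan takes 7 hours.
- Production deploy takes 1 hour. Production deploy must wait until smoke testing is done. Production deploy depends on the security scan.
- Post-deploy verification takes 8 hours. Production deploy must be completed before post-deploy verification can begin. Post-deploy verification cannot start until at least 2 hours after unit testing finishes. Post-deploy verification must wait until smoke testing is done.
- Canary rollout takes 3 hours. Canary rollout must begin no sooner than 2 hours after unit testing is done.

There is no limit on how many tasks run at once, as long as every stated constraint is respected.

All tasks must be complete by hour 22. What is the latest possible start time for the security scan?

Nothing follows post-deploy verification; the deadline of hour 22 is its only limit. It must start by 22 − 8 = hour 14.
Production deploy feeds into post-deploy verification (must start by hour 14); so production deploy must finish by hour 14 and therefore start by hour 13.
The security scan feeds into production deploy (must start by hour 13); so the security scan must finish by hour 13 and therefore start by hour 6.

6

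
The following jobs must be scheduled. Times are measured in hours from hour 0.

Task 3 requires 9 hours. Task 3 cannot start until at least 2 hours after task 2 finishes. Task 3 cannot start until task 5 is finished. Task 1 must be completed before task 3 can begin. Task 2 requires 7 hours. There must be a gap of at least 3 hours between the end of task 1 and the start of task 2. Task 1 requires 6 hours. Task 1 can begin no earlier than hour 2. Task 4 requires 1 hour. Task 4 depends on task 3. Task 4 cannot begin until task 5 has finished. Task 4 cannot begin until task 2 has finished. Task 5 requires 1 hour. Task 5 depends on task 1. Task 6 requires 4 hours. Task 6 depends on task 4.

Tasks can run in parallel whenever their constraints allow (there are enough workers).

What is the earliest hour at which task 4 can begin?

After its own release at hour 2, task 1 can start at hour 2 and finishes at hour 8.
After task 1 (finishes hour 8), task 5 can start at hour 8 and finishes at hour 9.
Task 2 cannot begin until task 1 (finishes hour 8, plus 3-hour gap → hour 11). It runs from hour 11 to 11 + 7 = hour 18.
Task 3 has to wait for task 2 (finishes hour 18, plus 2-hour gap → hour 20); task 5 (finishes hour 9); task 1 (finishes hour 8). The latest of these is hour 20, so task 3 runs hour 20 to 20 + 9 = hour 29.
Task 4 waits on task 3 (finishes hour 29); task 5 (finishes hour 9); task 2 (finishes hour 18). The latest of these is hour 29, which is the earliest task 4 can start.

29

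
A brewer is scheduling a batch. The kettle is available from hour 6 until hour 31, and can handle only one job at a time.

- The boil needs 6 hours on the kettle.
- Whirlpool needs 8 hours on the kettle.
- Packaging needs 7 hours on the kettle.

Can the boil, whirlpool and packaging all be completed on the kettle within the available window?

The kettle window is 31 − 6 = 25 hours.
Running back to back, the jobs need 6 + 8 + 7 = 21 hours on the kettle.
Since 21 ≤ 25, they fit within the window.

Yes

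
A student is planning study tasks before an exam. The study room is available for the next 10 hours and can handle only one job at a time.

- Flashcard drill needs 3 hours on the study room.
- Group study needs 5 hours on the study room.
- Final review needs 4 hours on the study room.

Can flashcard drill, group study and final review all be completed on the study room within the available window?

Running back to back, the jobs need 3 + 5 + 4 = 12 hours on the study room.
Since 12 > 10, they cannot all fit.

No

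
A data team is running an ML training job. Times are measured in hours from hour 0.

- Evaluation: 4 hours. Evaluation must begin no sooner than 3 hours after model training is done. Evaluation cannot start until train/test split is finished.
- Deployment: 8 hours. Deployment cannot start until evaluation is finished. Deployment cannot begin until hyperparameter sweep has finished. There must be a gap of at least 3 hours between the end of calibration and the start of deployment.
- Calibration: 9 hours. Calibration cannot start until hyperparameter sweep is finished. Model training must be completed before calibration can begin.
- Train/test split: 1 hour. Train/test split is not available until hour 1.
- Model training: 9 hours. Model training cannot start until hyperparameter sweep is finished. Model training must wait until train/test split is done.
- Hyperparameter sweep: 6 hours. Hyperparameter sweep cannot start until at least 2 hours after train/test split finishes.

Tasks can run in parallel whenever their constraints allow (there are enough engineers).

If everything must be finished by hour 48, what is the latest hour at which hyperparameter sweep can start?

Nothing follows deployment; the deadline of hour 48 is its only limit. It must start by 48 − 8 = hour 40.
Since deployment (must start by hour 40) depends on it, evaluation must finish by hour 40. Backing off its 4-hour duration gives a latest start of hour 36.
Calibration has to be done before deployment (must start by hour 40, minus 3-hour gap → hour 37). That means finishing by hour 37, i.e. starting by 37 − 9 = hour 28.
Model training must finish in time for evaluation (must start by hour 36, minus 3-hour gap → hour 33); calibration (must start by hour 28). The tightest is hour 28, so model training must start by 28 − 9 = hour 19.
Hyperparameter sweep has several dependents: model training (must start by hour 19); calibration (must start by hour 28); deployment (must start by hour 40). The earliest of those limits is hour 19, so hyperparameter sweep must start by 19 − 6 = hour 13.

13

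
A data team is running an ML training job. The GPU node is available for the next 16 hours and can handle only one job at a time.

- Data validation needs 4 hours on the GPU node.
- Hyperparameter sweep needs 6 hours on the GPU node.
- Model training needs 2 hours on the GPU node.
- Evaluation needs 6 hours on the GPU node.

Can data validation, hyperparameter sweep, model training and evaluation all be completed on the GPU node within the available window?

No

Running back to back, the jobs need 4 + 6 + 2 + 6 = 18 hours on the GPU node.
Since 18 > 16, they cannot all fit.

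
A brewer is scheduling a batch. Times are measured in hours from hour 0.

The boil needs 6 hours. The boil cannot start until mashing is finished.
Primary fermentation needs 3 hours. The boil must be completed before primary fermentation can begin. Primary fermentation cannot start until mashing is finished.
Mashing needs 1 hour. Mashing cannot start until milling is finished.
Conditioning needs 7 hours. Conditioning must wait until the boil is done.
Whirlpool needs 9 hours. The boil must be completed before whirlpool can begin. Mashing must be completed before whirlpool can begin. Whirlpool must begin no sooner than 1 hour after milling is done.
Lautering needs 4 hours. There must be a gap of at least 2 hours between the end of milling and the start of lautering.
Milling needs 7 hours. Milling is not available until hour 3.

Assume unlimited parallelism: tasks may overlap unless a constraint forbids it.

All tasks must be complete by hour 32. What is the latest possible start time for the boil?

17

To finish by hour 32, whirlpool (duration 9) must start no later than hour 23.
To finish by hour 32, primary fermentation (duration 3) must start no later than hour 29.
Nothing follows conditioning; the deadline of hour 32 is its only limit. It must start by 32 − 7 = hour 25.
The boil must finish in time for whirlpool (must start by hour 23); primary fermentation (must start by hour 29); conditioning (must start by hour 25). The tightest is hour 23, so the boil must start by 23 − 6 = hour 17.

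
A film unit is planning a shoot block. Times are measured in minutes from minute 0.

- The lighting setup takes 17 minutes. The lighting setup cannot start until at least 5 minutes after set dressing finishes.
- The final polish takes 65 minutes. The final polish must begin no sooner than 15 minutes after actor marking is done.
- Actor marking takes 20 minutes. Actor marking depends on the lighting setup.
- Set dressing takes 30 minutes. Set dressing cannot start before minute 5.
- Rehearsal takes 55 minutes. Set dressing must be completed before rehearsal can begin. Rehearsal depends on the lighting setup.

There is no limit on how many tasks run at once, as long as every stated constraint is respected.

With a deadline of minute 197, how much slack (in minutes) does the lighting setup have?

40

Set dressing waits on its own release at minute 5, so it starts at minute 5 and finishes at 5 + 30 = minute 35.
The lighting setup waits on set dressing (finishes minute 35, plus 5-minute gap → minute 40), so it starts at minute 40 and finishes at 40 + 17 = minute 57.

Working backward from the deadline:
The final polish must finish by minute 197; it takes 65 minutes, so it must start by 197 − 65 = minute 132.
Since the final polish (must start by minute 132, minus 15-minute gap → minute 117) depends on it, actor marking must finish by minute 117. Backing off its 20-minute duration gives a latest start of minute 97.
Nothing follows rehearsal; the deadline of minute 197 is its only limit. It must start by 197 − 55 = minute 142.
The lighting setup must finish in time for actor marking (must start by minute 97); rehearsal (must start by minute 142). The tightest is minute 97, so the lighting setup must start by 97 − 17 = minute 80.
So the lighting setup can start as early as minute 40 and as late as minute 80, giving 80 − 40 = 40 minutes of slack.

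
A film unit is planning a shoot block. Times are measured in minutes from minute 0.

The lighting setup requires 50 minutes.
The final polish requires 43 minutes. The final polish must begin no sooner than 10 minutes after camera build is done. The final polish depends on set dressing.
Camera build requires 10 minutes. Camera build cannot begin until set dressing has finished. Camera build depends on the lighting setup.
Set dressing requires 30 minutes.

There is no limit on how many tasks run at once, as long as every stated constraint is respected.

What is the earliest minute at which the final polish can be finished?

The lighting setup has no prerequisites, so it starts at minute 0 and finishes at minute 50.
Nothing blocks set dressing, so it runs from minute 0 to minute 30.
Camera build needs all of set dressing (finishes minute 30); the lighting setup (finishes minute 50). That puts its earliest start at minute 50; it finishes at 50 + 10 = minute 60.
The final polish has to wait for camera build (finishes minute 60, plus 10-minute gap → minute 70); set dressing (finishes minute 30). The latest of these is minute 70, so the final polish runs minute 70 to 70 + 43 = minute 113.

113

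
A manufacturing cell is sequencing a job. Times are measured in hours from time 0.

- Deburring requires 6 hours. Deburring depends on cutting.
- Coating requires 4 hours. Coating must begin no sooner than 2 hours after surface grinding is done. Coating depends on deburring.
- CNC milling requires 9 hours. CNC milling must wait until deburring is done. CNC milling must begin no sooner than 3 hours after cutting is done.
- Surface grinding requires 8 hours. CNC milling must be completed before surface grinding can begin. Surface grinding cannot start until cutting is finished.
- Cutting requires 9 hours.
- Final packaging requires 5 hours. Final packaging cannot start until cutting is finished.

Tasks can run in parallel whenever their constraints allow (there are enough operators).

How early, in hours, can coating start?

Nothing blocks cutting, so it runs from hour 0 to hour 9.
Deburring cannot begin until cutting (finishes hour 9). It runs from hour 9 to 9 + 6 = hour 15.
CNC milling needs all of deburring (finishes hour 15); cutting (finishes hour 9, plus 3-hour gap → hour 12). That puts its earliest start at hour 15; it finishes at 15 + 9 = hour 24.
Surface grinding cannot start until CNC milling (finishes hour 24); cutting (finishes hour 9). The controlling bound is hour 24, so surface grinding finishes at 24 + 8 = hour 32.
Coating waits on surface grinding (finishes hour 32, plus 2-hour gap → hour 34); deburring (finishes hour 15). The latest of these is hour 34, which is the earliest coating can start.

34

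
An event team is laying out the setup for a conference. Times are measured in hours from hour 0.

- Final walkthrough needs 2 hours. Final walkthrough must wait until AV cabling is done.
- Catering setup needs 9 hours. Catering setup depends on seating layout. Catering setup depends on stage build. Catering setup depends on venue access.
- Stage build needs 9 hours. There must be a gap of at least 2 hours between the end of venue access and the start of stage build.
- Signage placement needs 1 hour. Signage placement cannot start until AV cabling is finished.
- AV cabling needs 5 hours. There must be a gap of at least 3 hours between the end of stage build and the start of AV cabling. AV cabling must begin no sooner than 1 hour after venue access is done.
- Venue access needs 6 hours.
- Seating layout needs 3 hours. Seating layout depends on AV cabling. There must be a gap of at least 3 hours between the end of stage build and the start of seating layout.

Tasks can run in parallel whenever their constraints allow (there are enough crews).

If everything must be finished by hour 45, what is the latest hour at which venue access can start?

To finish by hour 45, catering setup (duration 9) must start no later than hour 36.
Seating layout must finish before catering setup (must start by hour 36). With a 3-hour duration, seating layout must start by 36 − 3 = hour 33.
Nothing follows signage placement; the deadline of hour 45 is its only limit. It must start by 45 − 1 = hour 44.
To finish by hour 45, final walkthrough (duration 2) must start no later than hour 43.
AV cabling has several dependents: seating layout (must start by hour 33); signage placement (must start by hour 44); final walkthrough (must start by hour 43). The earliest of those limits is hour 33, so AV cabling must start by 33 − 5 = hour 28.
For stage build: AV cabling (must start by hour 28, minus 3-hour gap → hour 25); seating layout (must start by hour 33, minus 3-hour gap → hour 30); catering setup (must start by hour 36). The most restrictive is hour 25; with a 9-hour duration, stage build must start by hour 16.
Venue access must finish in time for stage build (must start by hour 16, minus 2-hour gap → hour 14); AV cabling (must start by hour 28, minus 1-hour gap → hour 27); catering setup (must start by hour 36). The tightest is hour 14, so venue access must start by 14 − 6 = hour 8.

8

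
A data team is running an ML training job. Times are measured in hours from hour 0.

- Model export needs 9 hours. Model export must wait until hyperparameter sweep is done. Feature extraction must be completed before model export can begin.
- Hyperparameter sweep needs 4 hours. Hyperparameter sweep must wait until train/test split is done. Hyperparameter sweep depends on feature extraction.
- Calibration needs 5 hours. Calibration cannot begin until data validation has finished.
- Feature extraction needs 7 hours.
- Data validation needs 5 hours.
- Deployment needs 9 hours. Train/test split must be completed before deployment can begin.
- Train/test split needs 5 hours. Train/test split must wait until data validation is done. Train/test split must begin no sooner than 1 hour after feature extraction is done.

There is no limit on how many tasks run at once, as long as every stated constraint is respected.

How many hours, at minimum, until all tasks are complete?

Feature extraction has no prerequisites, so it starts at hour 0 and finishes at hour 7.
Nothing blocks data validation, so it runs from hour 0 to hour 5.
After data validation (finishes hour 5), calibration can start at hour 5 and finishes at hour 10.
Train/test split needs all of data validation (finishes hour 5); feature extraction (finishes hour 7, plus 1-hour gap → hour 8). That puts its earliest start at hour 8; it finishes at 8 + 5 = hour 13.
Deployment waits on train/test split (finishes hour 13), so it starts at hour 13 and finishes at 13 + 9 = hour 22.
Hyperparameter sweep cannot start until train/test split (finishes hour 13); feature extraction (finishes hour 7). The controlling bound is hour 13, so hyperparameter sweep finishes at 13 + 4 = hour 17.
Model export needs all of hyperparameter sweep (finishes hour 17); feature extraction (finishes hour 7). That puts its earliest start at hour 17; it finishes at 17 + 9 = hour 26.
All tasks are finished once the last one completes. Finish times: Data validation at 5, Feature extraction at 7, Train/test split at 13, Hyperparameter sweep at 17, Calibration at 10, Model export at 26, Deployment at 22. The latest is hour 26.

26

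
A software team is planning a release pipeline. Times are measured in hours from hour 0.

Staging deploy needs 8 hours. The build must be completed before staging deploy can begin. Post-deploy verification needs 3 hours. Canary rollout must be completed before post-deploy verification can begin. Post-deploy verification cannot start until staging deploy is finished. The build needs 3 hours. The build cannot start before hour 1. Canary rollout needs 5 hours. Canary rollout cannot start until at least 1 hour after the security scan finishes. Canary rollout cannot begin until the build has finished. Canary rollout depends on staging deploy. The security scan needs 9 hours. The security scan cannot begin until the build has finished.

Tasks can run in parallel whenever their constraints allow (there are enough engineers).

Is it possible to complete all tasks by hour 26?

The build waits on its own release at hour 1, so it starts at hour 1 and finishes at 1 + 3 = hour 4.
Staging deploy cannot begin until the build (finishes hour 4). It runs from hour 4 to 4 + 8 = hour 12.
After the build (finishes hour 4), the security scan can start at hour 4 and finishes at hour 13.
For canary rollout: the security scan (finishes hour 13, plus 1-hour gap → hour 14); the build (finishes hour 4); staging deploy (finishes hour 12). Taking the maximum gives a start of hour 14, and it finishes at 14 + 5 = hour 19.
Post-deploy verification needs all of canary rollout (finishes hour 19); staging deploy (finishes hour 12). That puts its earliest start at hour 19; it finishes at 19 + 3 = hour 22.
Every task is finished by hour 22, which is no later than the deadline of 26, so the schedule is feasible.

Yes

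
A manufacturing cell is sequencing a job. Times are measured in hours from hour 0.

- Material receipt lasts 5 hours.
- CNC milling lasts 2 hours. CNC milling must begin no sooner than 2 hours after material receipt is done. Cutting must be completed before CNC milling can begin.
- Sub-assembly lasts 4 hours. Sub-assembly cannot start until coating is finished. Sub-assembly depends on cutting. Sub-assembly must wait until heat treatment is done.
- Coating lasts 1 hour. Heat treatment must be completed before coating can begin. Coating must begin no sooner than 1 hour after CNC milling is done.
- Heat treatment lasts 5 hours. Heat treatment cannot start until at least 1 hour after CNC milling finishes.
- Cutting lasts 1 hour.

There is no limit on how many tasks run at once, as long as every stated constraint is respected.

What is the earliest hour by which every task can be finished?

Nothing blocks cutting, so it runs from hour 0 to hour 1.
Nothing blocks material receipt, so it runs from hour 0 to hour 5.
CNC milling needs all of material receipt (finishes hour 5, plus 2-hour gap → hour 7); cutting (finishes hour 1). That puts its earliest start at hour 7; it finishes at 7 + 2 = hour 9.
Heat treatment waits on CNC milling (finishes hour 9, plus 1-hour gap → hour 10), so it starts at hour 10 and finishes at 10 + 5 = hour 15.
Coating has to wait for heat treatment (finishes hour 15); CNC milling (finishes hour 9, plus 1-hour gap → hour 10). The latest of these is hour 15, so coating runs hour 15 to 15 + 1 = hour 16.
Sub-assembly cannot start until coating (finishes hour 16); cutting (finishes hour 1); heat treatment (finishes hour 15). The controlling bound is hour 16, so sub-assembly finishes at 16 + 4 = hour 20.
All tasks are finished once the last one completes. Finish times: Material receipt at 5, Cutting at 1, CNC milling at 9, Heat treatment at 15, Coating at 16, Sub-assembly at 20. The latest is hour 20.

20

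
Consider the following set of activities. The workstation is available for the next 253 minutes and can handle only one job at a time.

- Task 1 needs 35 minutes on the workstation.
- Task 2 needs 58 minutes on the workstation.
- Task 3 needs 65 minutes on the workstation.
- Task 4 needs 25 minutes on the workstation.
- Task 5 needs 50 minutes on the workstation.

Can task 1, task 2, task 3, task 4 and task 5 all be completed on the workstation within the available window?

Running back to back, the jobs need 35 + 58 + 65 + 25 + 50 = 233 minutes on the workstation.
Since 233 ≤ 253, they fit within the window.

Yes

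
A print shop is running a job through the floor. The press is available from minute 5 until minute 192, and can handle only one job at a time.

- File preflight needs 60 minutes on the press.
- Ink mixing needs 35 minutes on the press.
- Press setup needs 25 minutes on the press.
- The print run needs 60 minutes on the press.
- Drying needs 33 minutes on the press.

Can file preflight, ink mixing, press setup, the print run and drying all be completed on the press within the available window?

No

The press window is 192 − 5 = 187 minutes.
Running back to back, the jobs need 60 + 35 + 25 + 60 + 33 = 213 minutes on the press.
Since 213 > 187, they cannot all fit.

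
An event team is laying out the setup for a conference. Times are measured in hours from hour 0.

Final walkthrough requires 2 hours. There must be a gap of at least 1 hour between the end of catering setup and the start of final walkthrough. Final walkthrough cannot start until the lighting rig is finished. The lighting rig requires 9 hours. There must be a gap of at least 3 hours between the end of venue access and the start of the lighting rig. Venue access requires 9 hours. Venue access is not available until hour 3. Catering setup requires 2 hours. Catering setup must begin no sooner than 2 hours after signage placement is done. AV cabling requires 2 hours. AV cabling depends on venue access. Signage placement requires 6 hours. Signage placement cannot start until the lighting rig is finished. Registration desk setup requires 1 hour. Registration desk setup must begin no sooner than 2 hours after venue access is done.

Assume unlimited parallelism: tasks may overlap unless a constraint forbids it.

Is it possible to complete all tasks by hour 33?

Venue access waits on its own release at hour 3, so it starts at hour 3 and finishes at 3 + 9 = hour 12.
Registration desk setup cannot begin until venue access (finishes hour 12, plus 2-hour gap → hour 14). It runs from hour 14 to 14 + 1 = hour 15.
After venue access (finishes hour 12), AV cabling can start at hour 12 and finishes at hour 14.
The lighting rig waits on venue access (finishes hour 12, plus 3-hour gap → hour 15), so it starts at hour 15 and finishes at 15 + 9 = hour 24.
After the lighting rig (finishes hour 24), signage placement can start at hour 24 and finishes at hour 30.
Catering setup waits on signage placement (finishes hour 30, plus 2-hour gap → hour 32), so it starts at hour 32 and finishes at 32 + 2 = hour 34.
Final walkthrough needs all of catering setup (finishes hour 34, plus 1-hour gap → hour 35); the lighting rig (finishes hour 24). That puts its earliest start at hour 35; it finishes at 35 + 2 = hour 37.
The earliest everything can be done is hour 37, which is after the deadline of 33, so it is not possible.

No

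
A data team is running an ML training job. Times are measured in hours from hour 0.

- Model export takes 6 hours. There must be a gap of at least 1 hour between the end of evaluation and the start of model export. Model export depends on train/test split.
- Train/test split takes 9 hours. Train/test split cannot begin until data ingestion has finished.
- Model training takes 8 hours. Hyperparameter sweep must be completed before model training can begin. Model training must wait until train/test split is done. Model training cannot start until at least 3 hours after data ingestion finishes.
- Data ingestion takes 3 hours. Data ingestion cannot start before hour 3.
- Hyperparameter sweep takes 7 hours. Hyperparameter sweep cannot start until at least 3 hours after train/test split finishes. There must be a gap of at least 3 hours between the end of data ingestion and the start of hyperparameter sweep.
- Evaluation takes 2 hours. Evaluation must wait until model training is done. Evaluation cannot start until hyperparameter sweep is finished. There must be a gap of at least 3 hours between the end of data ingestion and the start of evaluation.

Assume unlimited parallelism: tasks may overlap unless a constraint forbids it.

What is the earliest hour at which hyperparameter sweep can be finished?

25

Data ingestion waits on its own release at hour 3, so it starts at hour 3 and finishes at 3 + 3 = hour 6.
Train/test split waits on data ingestion (finishes hour 6), so it starts at hour 6 and finishes at 6 + 9 = hour 15.
Hyperparameter sweep has to wait for train/test split (finishes hour 15, plus 3-hour gap → hour 18); data ingestion (finishes hour 6, plus 3-hour gap → hour 9). The latest of these is hour 18, so hyperparameter sweep runs hour 18 to 18 + 7 = hour 25.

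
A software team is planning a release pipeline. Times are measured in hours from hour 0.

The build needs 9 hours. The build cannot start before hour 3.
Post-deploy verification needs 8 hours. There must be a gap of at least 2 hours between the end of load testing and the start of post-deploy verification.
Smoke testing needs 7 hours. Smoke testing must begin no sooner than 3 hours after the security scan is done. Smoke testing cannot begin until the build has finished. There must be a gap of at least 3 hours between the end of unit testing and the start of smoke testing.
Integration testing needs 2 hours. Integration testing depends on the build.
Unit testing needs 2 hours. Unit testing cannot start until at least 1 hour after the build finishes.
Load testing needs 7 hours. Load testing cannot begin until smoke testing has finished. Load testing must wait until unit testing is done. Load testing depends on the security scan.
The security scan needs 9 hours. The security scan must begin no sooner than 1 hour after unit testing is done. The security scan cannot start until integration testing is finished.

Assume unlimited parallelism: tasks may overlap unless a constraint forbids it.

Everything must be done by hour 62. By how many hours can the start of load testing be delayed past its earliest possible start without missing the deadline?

10

The build waits on its own release at hour 3, so it starts at hour 3 and finishes at 3 + 9 = hour 12.
Integration testing waits on the build (finishes hour 12), so it starts at hour 12 and finishes at 12 + 2 = hour 14.
Unit testing cannot begin until the build (finishes hour 12, plus 1-hour gap → hour 13). It runs from hour 13 to 13 + 2 = hour 15.
The security scan has to wait for unit testing (finishes hour 15, plus 1-hour gap → hour 16); integration testing (finishes hour 14). The latest of these is hour 16, so the security scan runs hour 16 to 16 + 9 = hour 25.
Smoke testing cannot start until the security scan (finishes hour 25, plus 3-hour gap → hour 28); the build (finishes hour 12); unit testing (finishes hour 15, plus 3-hour gap → hour 18). The controlling bound is hour 28, so smoke testing finishes at 28 + 7 = hour 35.
Load testing has to wait for smoke testing (finishes hour 35); unit testing (finishes hour 15); the security scan (finishes hour 25). The latest of these is hour 35, so load testing runs hour 35 to 35 + 7 = hour 42.

Working backward from the deadline:
To finish by hour 62, post-deploy verification (duration 8) must start no later than hour 54.
Load testing must finish before post-deploy verification (must start by hour 54, minus 2-hour gap → hour 52). With a 7-hour duration, load testing must start by 52 − 7 = hour 45.
So load testing can start as early as hour 35 and as late as hour 45, giving 45 − 35 = 10 hours of slack.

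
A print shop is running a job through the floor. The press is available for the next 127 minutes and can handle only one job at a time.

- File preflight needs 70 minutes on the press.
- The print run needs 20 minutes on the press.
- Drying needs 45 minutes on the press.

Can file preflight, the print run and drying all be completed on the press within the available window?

No

Running back to back, the jobs need 70 + 20 + 45 = 135 minutes on the press.
Since 135 > 127, they cannot all fit.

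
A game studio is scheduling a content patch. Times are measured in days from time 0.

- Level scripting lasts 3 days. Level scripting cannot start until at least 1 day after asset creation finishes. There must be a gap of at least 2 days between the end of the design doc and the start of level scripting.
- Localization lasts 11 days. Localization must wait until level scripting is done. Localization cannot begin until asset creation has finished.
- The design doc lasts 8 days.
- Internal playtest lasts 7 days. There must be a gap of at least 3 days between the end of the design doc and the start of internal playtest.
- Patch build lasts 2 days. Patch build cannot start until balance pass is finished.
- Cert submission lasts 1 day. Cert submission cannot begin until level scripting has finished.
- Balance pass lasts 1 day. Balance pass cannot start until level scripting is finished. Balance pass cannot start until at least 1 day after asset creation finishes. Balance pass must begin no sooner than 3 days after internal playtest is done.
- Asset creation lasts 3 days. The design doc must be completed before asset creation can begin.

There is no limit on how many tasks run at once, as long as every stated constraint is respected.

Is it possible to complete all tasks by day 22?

No

Nothing blocks the design doc, so it runs from day 0 to day 8.
Internal playtest waits on the design doc (finishes day 8, plus 3-day gap → day 11), so it starts at day 11 and finishes at 11 + 7 = day 18.
After the design doc (finishes day 8), asset creation can start at day 8 and finishes at day 11.
Level scripting has to wait for asset creation (finishes day 11, plus 1-day gap → day 12); the design doc (finishes day 8, plus 2-day gap → day 10). The latest of these is day 12, so level scripting runs day 12 to 12 + 3 = day 15.
Cert submission waits on level scripting (finishes day 15), so it starts at day 15 and finishes at 15 + 1 = day 16.
Localization cannot start until level scripting (finishes day 15); asset creation (finishes day 11). The controlling bound is day 15, so localization finishes at 15 + 11 = day 26.
Balance pass cannot start until level scripting (finishes day 15); asset creation (finishes day 11, plus 1-day gap → day 12); internal playtest (finishes day 18, plus 3-day gap → day 21). The controlling bound is day 21, so balance pass finishes at 21 + 1 = day 22.
Patch build waits on balance pass (finishes day 22), so it starts at day 22 and finishes at 22 + 2 = day 24.
The earliest everything can be done is day 26, which is after the deadline of 22, so it is not possible.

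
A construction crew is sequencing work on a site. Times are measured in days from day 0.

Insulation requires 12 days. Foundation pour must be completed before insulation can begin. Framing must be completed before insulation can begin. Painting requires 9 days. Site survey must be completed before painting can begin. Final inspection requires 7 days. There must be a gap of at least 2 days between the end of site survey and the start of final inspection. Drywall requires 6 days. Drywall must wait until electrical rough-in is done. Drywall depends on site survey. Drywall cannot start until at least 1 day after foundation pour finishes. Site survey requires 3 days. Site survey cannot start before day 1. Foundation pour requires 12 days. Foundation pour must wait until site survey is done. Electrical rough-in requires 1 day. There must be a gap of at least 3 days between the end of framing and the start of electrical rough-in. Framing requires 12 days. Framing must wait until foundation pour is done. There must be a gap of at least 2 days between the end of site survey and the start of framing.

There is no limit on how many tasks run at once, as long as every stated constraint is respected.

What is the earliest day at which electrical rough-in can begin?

Site survey waits on its own release at day 1, so it starts at day 1 and finishes at 1 + 3 = day 4.
After site survey (finishes day 4), foundation pour can start at day 4 and finishes at day 16.
Framing has to wait for foundation pour (finishes day 16); site survey (finishes day 4, plus 2-day gap → day 6). The latest of these is day 16, so framing runs day 16 to 16 + 12 = day 28.
Electrical rough-in waits on framing (finishes day 28, plus 3-day gap → day 31), so the earliest it can start is day 31.

31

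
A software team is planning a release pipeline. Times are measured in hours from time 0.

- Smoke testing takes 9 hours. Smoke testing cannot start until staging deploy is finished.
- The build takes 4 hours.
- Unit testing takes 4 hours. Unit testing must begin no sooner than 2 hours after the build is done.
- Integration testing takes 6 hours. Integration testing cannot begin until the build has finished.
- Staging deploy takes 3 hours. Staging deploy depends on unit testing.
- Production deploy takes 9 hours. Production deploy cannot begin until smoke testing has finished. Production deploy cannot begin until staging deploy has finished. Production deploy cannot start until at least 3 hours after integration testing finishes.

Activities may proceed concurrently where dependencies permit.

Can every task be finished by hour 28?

No

Nothing blocks the build, so it runs from hour 0 to hour 4.
Integration testing cannot begin until the build (finishes hour 4). It runs from hour 4 to 4 + 6 = hour 10.
Unit testing waits on the build (finishes hour 4, plus 2-hour gap → hour 6), so it starts at hour 6 and finishes at 6 + 4 = hour 10.
Staging deploy waits on unit testing (finishes hour 10), so it starts at hour 10 and finishes at 10 + 3 = hour 13.
Smoke testing cannot begin until staging deploy (finishes hour 13). It runs from hour 13 to 13 + 9 = hour 22.
Production deploy cannot start until smoke testing (finishes hour 22); staging deploy (finishes hour 13); integration testing (finishes hour 10, plus 3-hour gap → hour 13). The controlling bound is hour 22, so production deploy finishes at 22 + 9 = hour 31.
The earliest everything can be done is hour 31, which is after the deadline of 28, so it is not possible.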